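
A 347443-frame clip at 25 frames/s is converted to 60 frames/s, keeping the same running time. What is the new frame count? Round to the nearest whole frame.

833863 frames

Frames at target rate = 347443 × (60) / (25) = 4169316/5 ≈ 833863.200.
Nearest whole frame: 833863.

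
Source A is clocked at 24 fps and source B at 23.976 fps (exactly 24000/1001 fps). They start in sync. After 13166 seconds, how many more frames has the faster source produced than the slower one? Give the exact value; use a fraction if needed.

315984/1001 frames

A emits 24 × 13166 = 315984 frames; B emits 24000/1001 × 13166 = 315984000/1001.
Difference = 315984/1001 frames (≈ 315.6683); B is behind A.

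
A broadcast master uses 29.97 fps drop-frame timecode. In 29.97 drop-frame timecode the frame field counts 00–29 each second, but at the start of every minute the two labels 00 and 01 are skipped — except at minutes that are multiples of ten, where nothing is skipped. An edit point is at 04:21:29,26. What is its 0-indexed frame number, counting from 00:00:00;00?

470226

Complete 10-minute blocks: 26, each 17982 frames → 467532.
Remaining 1 whole minute in the current block: 1800 + 0 × 1798 = 1800 frames.
Within the current minute: 29 × 30 + 26 − 2 = 894 (labels ;00/;01 skipped at this minute). Total = 467532 + 1800 + 894 = 470226.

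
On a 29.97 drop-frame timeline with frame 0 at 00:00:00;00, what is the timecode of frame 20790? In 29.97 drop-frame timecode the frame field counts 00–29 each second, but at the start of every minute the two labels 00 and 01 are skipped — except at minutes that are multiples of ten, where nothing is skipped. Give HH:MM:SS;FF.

Each 10-minute DF block holds 10 × 60 × 30 − 9 × 2 = 17982 frames. 20790 ÷ 17982 → 1 full block, remainder 2808.
Within the partial block the first minute is 1800 frames and each further minute 1798, so 1 further minute boundary passed. Total skipped labels = 18 × 1 + 2 × 1 = 20.
Non-drop label index = 20790 + 20 = 20810; at 30 labels/s that is 00:11:33:20, i.e. DF 00:11:33;20.

00:11:33;20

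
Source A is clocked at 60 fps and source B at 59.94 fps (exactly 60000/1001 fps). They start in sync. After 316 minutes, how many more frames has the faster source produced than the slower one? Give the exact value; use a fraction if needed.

1137600/1001 frames

316 min = 18960 s.
A emits 60 × 18960 = 1137600 frames; B emits 60000/1001 × 18960 = 1137600000/1001.
Difference = 1137600/1001 frames (≈ 1136.4635); B is behind A.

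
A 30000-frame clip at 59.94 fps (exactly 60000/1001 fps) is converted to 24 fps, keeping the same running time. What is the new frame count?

Target frames = source frames × (target rate / source rate) = 30000 × (24)/(60000/1001) = 30000 × 1001/2500 = 12012.

12012 frames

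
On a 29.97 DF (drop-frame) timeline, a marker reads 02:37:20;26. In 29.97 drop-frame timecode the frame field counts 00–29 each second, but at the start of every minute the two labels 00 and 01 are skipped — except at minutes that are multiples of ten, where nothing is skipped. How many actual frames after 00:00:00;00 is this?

Complete 10-minute blocks: 15, each 17982 frames → 269730.
Remaining 7 whole minutes in the current block: 1800 + 6 × 1798 = 12588 frames.
Within the current minute: 20 × 30 + 26 − 2 = 624 (labels ;00/;01 skipped at this minute). Total = 269730 + 12588 + 624 = 282942.

282942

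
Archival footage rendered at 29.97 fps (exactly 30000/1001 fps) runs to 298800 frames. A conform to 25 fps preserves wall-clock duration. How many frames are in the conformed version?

Target frames = source frames × (target rate / source rate) = 298800 × (25)/(30000/1001) = 298800 × 1001/1200 = 249249.

249249 frames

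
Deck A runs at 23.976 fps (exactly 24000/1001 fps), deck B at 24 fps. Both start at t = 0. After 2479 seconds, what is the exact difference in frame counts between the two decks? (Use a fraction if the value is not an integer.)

A emits 24000/1001 × 2479 = 59496000/1001 frames; B emits 24 × 2479 = 59496.
Difference = 59496/1001 frames (≈ 59.4366); B is ahead of A.

59496/1001 frames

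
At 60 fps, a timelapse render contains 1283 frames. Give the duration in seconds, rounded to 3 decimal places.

Running time = 1283 × 1/60 = 1283/60 s ≈ 21.383 s.

21.383 seconds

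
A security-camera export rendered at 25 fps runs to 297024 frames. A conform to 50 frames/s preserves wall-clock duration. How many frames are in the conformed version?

594048 frames

Target frames = source frames × (target rate / source rate) = 297024 × (50)/(25) = 297024 × 2 = 594048.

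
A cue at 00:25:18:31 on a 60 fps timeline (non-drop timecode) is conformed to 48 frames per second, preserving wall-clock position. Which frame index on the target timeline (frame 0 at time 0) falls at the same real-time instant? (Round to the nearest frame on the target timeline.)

Source frame index: (0×3600 + 25×60 + 18) × 60 + 31 = 91111.
Real time: 91111 / (60) = 91111/60 s.
Target frame: (91111/60) × (48) = 364444/5 ≈ 72888.800 → 72889.

frame 72889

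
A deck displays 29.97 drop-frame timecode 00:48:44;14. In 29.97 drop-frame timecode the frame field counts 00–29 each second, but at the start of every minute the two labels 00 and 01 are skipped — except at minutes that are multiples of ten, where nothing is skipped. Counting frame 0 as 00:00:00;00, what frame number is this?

87646

Complete 10-minute blocks: 4, each 17982 frames → 71928.
Remaining 8 whole minutes in the current block: 1800 + 7 × 1798 = 14386 frames.
Within the current minute: 44 × 30 + 14 − 2 = 1332 (labels ;00/;01 skipped at this minute). Total = 71928 + 14386 + 1332 = 87646.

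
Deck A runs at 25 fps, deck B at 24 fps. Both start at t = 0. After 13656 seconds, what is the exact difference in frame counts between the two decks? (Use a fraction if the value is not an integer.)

A emits 25 × 13656 = 341400 frames; B emits 24 × 13656 = 327744.
Difference = 13656 frames; B is behind A.

13656 frames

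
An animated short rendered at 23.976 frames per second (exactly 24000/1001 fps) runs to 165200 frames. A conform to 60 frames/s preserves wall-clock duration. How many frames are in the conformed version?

413413 frames

Target frames = source frames × (target rate / source rate) = 165200 × (60)/(24000/1001) = 165200 × 1001/400 = 413413.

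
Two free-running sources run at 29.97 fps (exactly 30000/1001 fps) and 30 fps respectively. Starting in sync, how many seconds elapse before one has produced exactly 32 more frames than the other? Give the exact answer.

The gap grows by |30 − 30000/1001| = 30/1001 frames per second.
Time for a 32-frame gap: 32 ÷ (30/1001) = 16016/15 s.

16016/15 seconds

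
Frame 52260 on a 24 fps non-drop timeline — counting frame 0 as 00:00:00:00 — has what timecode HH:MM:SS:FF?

52260 ÷ 24 = 2177 full seconds, remainder 12 frames.
2177 s = 0 h 36 min 17 s.
Timecode: 00:36:17:12.

00:36:17:12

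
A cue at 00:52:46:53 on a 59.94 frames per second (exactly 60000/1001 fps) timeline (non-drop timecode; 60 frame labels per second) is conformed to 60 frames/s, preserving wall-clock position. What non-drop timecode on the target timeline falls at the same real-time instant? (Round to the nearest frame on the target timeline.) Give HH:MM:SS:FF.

Source frame index: (0×3600 + 52×60 + 46) × 60 + 53 = 190013.
Real time: 190013 / (60000/1001) = 190203013/60000 s.
Target frame: (190203013/60000) × (60) = 190203013/1000 ≈ 190203.013 → 190203.
At 60 labels/s: frame 190203 → 00:52:50:03.

00:52:50:03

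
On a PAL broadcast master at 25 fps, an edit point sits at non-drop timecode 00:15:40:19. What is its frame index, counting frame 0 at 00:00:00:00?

Total seconds to the label: (0 × 3600 + 15 × 60 + 40) = 940.
Frame index = 940 × 25 + 19 = 23519.

frame 23519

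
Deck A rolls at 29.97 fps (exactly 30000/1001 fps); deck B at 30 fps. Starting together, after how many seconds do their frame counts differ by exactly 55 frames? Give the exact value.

11011/6 seconds

The gap grows by |30 − 30000/1001| = 30/1001 frames per second.
Time for a 55-frame gap: 55 ÷ (30/1001) = 11011/6 s.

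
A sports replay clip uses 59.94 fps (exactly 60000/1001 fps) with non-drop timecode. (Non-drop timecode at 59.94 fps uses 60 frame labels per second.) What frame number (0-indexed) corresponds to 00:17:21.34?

frame 62494

Total seconds to the label: (0 × 3600 + 17 × 60 + 21) = 1041.
Frame index = 1041 × 60 + 34 = 62494.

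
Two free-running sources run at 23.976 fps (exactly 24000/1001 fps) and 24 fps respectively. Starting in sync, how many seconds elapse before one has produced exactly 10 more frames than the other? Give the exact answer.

The gap grows by |24 − 24000/1001| = 24/1001 frames per second.
Time for a 10-frame gap: 10 ÷ (24/1001) = 5005/12 s.

5005/12 seconds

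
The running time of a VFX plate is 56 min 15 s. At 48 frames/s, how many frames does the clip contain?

56 min 15 s = 3375 s.
Frames = 3375 × 48 = 162000.

162000 frames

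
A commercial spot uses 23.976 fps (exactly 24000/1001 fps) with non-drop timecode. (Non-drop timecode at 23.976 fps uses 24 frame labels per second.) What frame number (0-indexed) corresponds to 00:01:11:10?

Total seconds to the label: (0 × 3600 + 1 × 60 + 11) = 71.
Frame index = 71 × 24 + 10 = 1714.

1714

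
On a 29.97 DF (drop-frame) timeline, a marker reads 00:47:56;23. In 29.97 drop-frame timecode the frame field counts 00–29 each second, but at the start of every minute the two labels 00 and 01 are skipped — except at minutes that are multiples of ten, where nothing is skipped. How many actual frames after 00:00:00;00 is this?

86217

As if non-drop at 30 labels/s: (0 × 3600 + 47 × 60 + 56) × 30 + 23 = 86303.
Minute boundaries passed: 47; those not divisible by 10: 47 − 4 = 43; dropped labels = 2 × 43 = 86.
Actual frame index = 86303 − 86 = 86217.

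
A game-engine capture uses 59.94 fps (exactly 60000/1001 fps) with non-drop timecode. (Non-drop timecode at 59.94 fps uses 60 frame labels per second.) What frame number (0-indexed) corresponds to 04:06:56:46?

Total seconds to the label: (4 × 3600 + 6 × 60 + 56) = 14816.
Frame index = 14816 × 60 + 46 = 889006.

frame 889006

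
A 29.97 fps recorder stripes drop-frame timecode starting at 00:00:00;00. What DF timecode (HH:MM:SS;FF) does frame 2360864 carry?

21:52:54;06

Ten DF minutes hold 17982 frames, so frame 2360864 lies in block 131 (frames 2355642–2373623) with 5222 frames into that block.
The block's first minute is 1800 frames and the rest 1798 each; 5222 frames reaches minute 2, so 131 × 18 + 2 × 2 = 2362 labels have been skipped so far.
Adding those back, label number 2360864 + 2362 = 2363226 at 30 labels/s is 78774 s + 6 f = 21 h 52 min 54 s frame 6, i.e. 21:52:54;06.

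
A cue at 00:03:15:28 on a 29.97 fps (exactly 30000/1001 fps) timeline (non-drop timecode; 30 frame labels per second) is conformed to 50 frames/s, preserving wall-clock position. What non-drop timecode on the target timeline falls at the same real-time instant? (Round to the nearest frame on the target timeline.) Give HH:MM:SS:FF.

00:03:16:06

Source frame index: (0×3600 + 3×60 + 15) × 30 + 28 = 5878.
Real time: 5878 / (30000/1001) = 2941939/15000 s.
Target frame: (2941939/15000) × (50) = 2941939/300 ≈ 9806.463 → 9806.
At 50 labels/s: frame 9806 → 00:03:16:06.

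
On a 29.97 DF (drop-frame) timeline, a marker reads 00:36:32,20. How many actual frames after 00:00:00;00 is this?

65714

As if non-drop at 30 labels/s: (0 × 3600 + 36 × 60 + 32) × 30 + 20 = 65780.
Minute boundaries passed: 36; those not divisible by 10: 36 − 3 = 33; dropped labels = 2 × 33 = 66.
Actual frame index = 65780 − 66 = 65714.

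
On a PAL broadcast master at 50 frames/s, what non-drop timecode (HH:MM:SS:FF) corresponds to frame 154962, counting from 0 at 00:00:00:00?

154962 ÷ 50 = 3099 full seconds, remainder 12 frames.
3099 s = 0 h 51 min 39 s.
Timecode: 00:51:39:12.

00:51:39:12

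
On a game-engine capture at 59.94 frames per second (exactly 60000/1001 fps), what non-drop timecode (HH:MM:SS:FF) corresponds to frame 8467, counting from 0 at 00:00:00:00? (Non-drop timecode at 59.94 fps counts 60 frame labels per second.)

00:02:21:07

8467 ÷ 60 = 141 full seconds, remainder 7 frames.
141 s = 0 h 2 min 21 s.
Timecode: 00:02:21:07.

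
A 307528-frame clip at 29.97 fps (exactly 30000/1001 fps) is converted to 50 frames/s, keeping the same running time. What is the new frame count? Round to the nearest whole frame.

Frames at target rate = 307528 × (50) / (30000/1001) = 38479441/75 ≈ 513059.213.
Nearest whole frame: 513059.

513059 frames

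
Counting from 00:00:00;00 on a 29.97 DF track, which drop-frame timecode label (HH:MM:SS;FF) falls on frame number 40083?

00:22:17;13

Each 10-minute DF block holds 10 × 60 × 30 − 9 × 2 = 17982 frames. 40083 ÷ 17982 → 2 full blocks, remainder 4119.
Within the partial block the first minute is 1800 frames and each further minute 1798, so 2 further minute boundaries passed. Total skipped labels = 18 × 2 + 2 × 2 = 40.
Non-drop label index = 40083 + 40 = 40123; at 30 labels/s that is 00:22:17:13, i.e. DF 00:22:17;13.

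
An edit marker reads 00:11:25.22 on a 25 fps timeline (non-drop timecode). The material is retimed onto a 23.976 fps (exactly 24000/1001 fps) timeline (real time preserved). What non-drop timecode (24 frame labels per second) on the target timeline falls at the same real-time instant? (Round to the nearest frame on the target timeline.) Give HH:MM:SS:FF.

00:11:25:05

Source frame index: (0×3600 + 11×60 + 25) × 25 + 22 = 17147.
Real time: 17147 / (25) = 17147/25 s.
Target frame: (17147/25) × (24000/1001) = 1266240/77 ≈ 16444.675 → 16445.
At 24 labels/s: frame 16445 → 00:11:25:05.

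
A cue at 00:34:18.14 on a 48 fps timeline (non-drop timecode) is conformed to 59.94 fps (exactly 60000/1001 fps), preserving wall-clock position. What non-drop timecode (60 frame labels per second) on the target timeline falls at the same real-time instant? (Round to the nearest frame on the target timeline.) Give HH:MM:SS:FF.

00:34:16:14

Source frame index: (0×3600 + 34×60 + 18) × 48 + 14 = 98798.
Real time: 98798 / (48) = 49399/24 s.
Target frame: (49399/24) × (60000/1001) = 17642500/143 ≈ 123374.126 → 123374.
At 60 labels/s: frame 123374 → 00:34:16:14.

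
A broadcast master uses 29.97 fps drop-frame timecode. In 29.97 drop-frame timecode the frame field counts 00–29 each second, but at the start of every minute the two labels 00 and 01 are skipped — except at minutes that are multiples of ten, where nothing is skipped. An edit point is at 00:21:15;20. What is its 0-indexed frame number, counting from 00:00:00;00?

38232

As if non-drop at 30 labels/s: (0 × 3600 + 21 × 60 + 15) × 30 + 20 = 38270.
Minute boundaries passed: 21; those not divisible by 10: 21 − 2 = 19; dropped labels = 2 × 19 = 38.
Actual frame index = 38270 − 38 = 38232.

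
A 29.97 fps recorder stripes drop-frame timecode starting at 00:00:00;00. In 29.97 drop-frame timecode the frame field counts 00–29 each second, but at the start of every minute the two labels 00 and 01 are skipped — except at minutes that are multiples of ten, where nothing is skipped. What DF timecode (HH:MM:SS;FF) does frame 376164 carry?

03:29:11;12

Ten DF minutes hold 17982 frames, so frame 376164 lies in block 20 (frames 359640–377621) with 16524 frames into that block.
The block's first minute is 1800 frames and the rest 1798 each; 16524 frames reaches minute 9, so 20 × 18 + 9 × 2 = 378 labels have been skipped so far.
Adding those back, label number 376164 + 378 = 376542 at 30 labels/s is 12551 s + 12 f = 3 h 29 min 11 s frame 12, i.e. 03:29:11;12.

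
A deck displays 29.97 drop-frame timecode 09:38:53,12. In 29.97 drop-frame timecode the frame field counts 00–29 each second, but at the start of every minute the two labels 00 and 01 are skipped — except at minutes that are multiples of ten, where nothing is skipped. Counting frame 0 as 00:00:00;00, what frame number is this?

1040960

As if non-drop at 30 labels/s: (9 × 3600 + 38 × 60 + 53) × 30 + 12 = 1042002.
Minute boundaries passed: 578; those not divisible by 10: 578 − 57 = 521; dropped labels = 2 × 521 = 1042.
Actual frame index = 1042002 − 1042 = 1040960.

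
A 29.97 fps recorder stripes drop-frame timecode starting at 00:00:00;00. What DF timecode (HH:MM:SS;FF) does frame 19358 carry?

00:10:45;26

Each 10-minute DF block holds 10 × 60 × 30 − 9 × 2 = 17982 frames. 19358 ÷ 17982 → 1 full block, remainder 1376.
Within the partial block the first minute is 1800 frames and each further minute 1798, so 0 further minute boundaries passed. Total skipped labels = 18 × 1 + 2 × 0 = 18.
Non-drop label index = 19358 + 18 = 19376; at 30 labels/s that is 00:10:45:26, i.e. DF 00:10:45;26.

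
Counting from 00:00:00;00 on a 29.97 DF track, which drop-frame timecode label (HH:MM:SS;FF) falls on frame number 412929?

03:49:38;03

Each 10-minute DF block holds 10 × 60 × 30 − 9 × 2 = 17982 frames. 412929 ÷ 17982 → 22 full blocks, remainder 17325.
Within the partial block the first minute is 1800 frames and each further minute 1798, so 9 further minute boundaries passed. Total skipped labels = 18 × 22 + 2 × 9 = 414.
Non-drop label index = 412929 + 414 = 413343; at 30 labels/s that is 03:49:38:03, i.e. DF 03:49:38;03.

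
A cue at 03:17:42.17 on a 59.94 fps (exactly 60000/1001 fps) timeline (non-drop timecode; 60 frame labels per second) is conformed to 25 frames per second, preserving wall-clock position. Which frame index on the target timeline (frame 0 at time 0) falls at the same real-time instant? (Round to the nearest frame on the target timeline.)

Source frame index: (3×3600 + 17×60 + 42) × 60 + 17 = 711737.
Real time: 711737 / (60000/1001) = 712448737/60000 s.
Target frame: (712448737/60000) × (25) = 712448737/2400 ≈ 296853.640 → 296854.

frame 296854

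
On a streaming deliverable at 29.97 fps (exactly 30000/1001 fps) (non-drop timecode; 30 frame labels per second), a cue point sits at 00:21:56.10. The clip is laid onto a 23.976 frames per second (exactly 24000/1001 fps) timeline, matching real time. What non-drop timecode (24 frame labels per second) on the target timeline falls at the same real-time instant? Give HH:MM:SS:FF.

00:21:56:08

Source frame index: (0×3600 + 21×60 + 56) × 30 + 10 = 39490.
Real time: 39490 / (30000/1001) = 3952949/3000 s.
Target frame: (3952949/3000) × (24000/1001) = 31592.
At 24 labels/s: frame 31592 → 00:21:56:08.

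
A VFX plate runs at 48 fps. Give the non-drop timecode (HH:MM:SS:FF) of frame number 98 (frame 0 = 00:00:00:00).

98 ÷ 48 = 2 full seconds, remainder 2 frames.
2 s = 0 h 0 min 2 s.
Timecode: 00:00:02:02.

00:00:02:02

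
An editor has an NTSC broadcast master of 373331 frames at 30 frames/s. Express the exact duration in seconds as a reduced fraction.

Running time = 373331 ÷ (30) = 373331 × 1/30 = 373331/30 s.

373331/30 seconds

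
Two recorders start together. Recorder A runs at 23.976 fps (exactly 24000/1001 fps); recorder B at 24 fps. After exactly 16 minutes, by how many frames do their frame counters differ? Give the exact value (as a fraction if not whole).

23040/1001 frames

16 min = 960 s.
A emits 24000/1001 × 960 = 23040000/1001 frames; B emits 24 × 960 = 23040.
Difference = 23040/1001 frames (≈ 23.0170); B is ahead of A.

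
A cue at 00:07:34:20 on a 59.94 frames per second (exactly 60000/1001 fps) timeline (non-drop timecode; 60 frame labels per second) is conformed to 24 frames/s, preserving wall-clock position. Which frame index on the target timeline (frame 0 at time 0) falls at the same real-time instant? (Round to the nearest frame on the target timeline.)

frame 10915

Source frame index: (0×3600 + 7×60 + 34) × 60 + 20 = 27260.
Real time: 27260 / (60000/1001) = 1364363/3000 s.
Target frame: (1364363/3000) × (24) = 1364363/125 ≈ 10914.904 → 10915.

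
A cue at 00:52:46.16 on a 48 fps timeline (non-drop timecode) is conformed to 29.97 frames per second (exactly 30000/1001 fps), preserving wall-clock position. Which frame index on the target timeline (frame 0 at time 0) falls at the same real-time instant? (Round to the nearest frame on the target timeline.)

frame 94895

Source frame index: (0×3600 + 52×60 + 46) × 48 + 16 = 151984.
Real time: 151984 / (48) = 9499/3 s.
Target frame: (9499/3) × (30000/1001) = 13570000/143 ≈ 94895.105 → 94895.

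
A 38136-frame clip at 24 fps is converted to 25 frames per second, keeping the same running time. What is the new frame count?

39725 frames

Target frames = source frames × (target rate / source rate) = 38136 × (25)/(24) = 38136 × 25/24 = 39725.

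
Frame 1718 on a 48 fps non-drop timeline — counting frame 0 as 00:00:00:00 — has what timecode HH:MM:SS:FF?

00:00:35:38

1718 ÷ 48 = 35 full seconds, remainder 38 frames.
35 s = 0 h 0 min 35 s.
Timecode: 00:00:35:38.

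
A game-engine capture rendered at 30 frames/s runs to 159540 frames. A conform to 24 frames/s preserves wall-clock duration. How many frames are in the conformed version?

Target frames = source frames × (target rate / source rate) = 159540 × (24)/(30) = 159540 × 4/5 = 127632.

127632 frames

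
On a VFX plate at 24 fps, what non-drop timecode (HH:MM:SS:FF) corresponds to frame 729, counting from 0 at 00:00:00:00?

729 ÷ 24 = 30 full seconds, remainder 9 frames.
30 s = 0 h 0 min 30 s.
Timecode: 00:00:30:09.

00:00:30:09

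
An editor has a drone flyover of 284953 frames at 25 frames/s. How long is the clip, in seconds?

Running time = 284953 / (25) = 11398.12 s.

11398.12 seconds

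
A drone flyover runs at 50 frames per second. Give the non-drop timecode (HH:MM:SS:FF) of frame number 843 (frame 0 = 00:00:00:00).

843 ÷ 50 = 16 full seconds, remainder 43 frames.
16 s = 0 h 0 min 16 s.
Timecode: 00:00:16:43.

00:00:16:43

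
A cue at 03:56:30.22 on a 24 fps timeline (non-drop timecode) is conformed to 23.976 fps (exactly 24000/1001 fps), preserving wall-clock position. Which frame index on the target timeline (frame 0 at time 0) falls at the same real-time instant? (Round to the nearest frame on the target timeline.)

frame 340242

Source frame index: (3×3600 + 56×60 + 30) × 24 + 22 = 340582.
Real time: 340582 / (24) = 170291/12 s.
Target frame: (170291/12) × (24000/1001) = 30962000/91 ≈ 340241.758 → 340242.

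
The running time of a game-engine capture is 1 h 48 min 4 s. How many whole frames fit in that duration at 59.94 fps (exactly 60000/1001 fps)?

388651 frames

1 h 48 min 4 s = 6484 s.
Frames = 6484 × 60000/1001 = 389040000/1001 ≈ 388651.3487.
Complete frames: 388651.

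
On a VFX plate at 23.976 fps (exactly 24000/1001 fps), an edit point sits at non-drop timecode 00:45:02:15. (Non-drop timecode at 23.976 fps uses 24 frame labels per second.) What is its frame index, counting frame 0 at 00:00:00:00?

frame 64863

Total seconds to the label: (0 × 3600 + 45 × 60 + 2) = 2702.
Frame index = 2702 × 24 + 15 = 64863.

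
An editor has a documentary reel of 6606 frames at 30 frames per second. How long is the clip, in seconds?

Running time = 6606 / (30) = 220.2 s.

220.2 seconds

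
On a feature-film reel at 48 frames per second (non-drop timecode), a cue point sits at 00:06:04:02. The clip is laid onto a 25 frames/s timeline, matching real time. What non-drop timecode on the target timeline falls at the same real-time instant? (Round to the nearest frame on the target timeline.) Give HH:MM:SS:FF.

Source frame index: (0×3600 + 6×60 + 4) × 48 + 2 = 17474.
Real time: 17474 / (48) = 8737/24 s.
Target frame: (8737/24) × (25) = 218425/24 ≈ 9101.042 → 9101.
At 25 labels/s: frame 9101 → 00:06:04:01.

00:06:04:01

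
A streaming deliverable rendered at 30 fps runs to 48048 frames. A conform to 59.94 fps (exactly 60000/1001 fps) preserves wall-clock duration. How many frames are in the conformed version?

96000 frames

Target frames = source frames × (target rate / source rate) = 48048 × (60000/1001)/(30) = 48048 × 2000/1001 = 96000.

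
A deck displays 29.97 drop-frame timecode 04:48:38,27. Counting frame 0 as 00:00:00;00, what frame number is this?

Complete 10-minute blocks: 28, each 17982 frames → 503496.
Remaining 8 whole minutes in the current block: 1800 + 7 × 1798 = 14386 frames.
Within the current minute: 38 × 30 + 27 − 2 = 1165 (labels ;00/;01 skipped at this minute). Total = 503496 + 14386 + 1165 = 519047.

519047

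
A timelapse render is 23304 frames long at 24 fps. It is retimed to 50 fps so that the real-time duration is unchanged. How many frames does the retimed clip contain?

Target frames = source frames × (target rate / source rate) = 23304 × (50)/(24) = 23304 × 25/12 = 48550.

48550 frames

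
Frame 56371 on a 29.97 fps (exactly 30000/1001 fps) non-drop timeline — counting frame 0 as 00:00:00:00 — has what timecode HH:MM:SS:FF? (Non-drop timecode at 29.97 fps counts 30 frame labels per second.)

56371 ÷ 30 = 1879 full seconds, remainder 1 frame.
1879 s = 0 h 31 min 19 s.
Timecode: 00:31:19:01.

00:31:19:01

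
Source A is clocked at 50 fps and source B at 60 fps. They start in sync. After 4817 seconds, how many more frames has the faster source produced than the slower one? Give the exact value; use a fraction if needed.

A emits 50 × 4817 = 240850 frames; B emits 60 × 4817 = 289020.
Difference = 48170 frames; B is ahead of A.

48170 frames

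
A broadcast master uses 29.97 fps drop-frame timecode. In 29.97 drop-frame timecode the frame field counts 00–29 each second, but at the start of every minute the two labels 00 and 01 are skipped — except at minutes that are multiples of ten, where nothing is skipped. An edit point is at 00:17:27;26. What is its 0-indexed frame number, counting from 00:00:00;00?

As if non-drop at 30 labels/s: (0 × 3600 + 17 × 60 + 27) × 30 + 26 = 31436.
Minute boundaries passed: 17; those not divisible by 10: 17 − 1 = 16; dropped labels = 2 × 16 = 32.
Actual frame index = 31436 − 32 = 31404.

31404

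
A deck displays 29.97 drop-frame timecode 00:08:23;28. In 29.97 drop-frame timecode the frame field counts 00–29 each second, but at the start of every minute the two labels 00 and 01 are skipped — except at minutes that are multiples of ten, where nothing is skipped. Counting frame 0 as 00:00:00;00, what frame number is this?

15102

Complete 10-minute blocks: 0, each 17982 frames → 0.
Remaining 8 whole minutes in the current block: 1800 + 7 × 1798 = 14386 frames.
Within the current minute: 23 × 30 + 28 − 2 = 716 (labels ;00/;01 skipped at this minute). Total = 0 + 14386 + 716 = 15102.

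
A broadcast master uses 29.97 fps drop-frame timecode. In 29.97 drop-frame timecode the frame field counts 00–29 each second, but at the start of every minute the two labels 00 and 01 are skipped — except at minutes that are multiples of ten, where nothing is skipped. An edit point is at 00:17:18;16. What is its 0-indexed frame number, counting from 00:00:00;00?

Complete 10-minute blocks: 1, each 17982 frames → 17982.
Remaining 7 whole minutes in the current block: 1800 + 6 × 1798 = 12588 frames.
Within the current minute: 18 × 30 + 16 − 2 = 554 (labels ;00/;01 skipped at this minute). Total = 17982 + 12588 + 554 = 31124.

31124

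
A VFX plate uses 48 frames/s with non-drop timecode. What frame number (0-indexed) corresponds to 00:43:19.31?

124783

Total seconds to the label: (0 × 3600 + 43 × 60 + 19) = 2599.
Frame index = 2599 × 48 + 31 = 124783.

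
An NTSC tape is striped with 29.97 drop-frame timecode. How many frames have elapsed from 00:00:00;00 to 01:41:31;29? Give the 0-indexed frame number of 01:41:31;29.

As if non-drop at 30 labels/s: (1 × 3600 + 41 × 60 + 31) × 30 + 29 = 182759.
Minute boundaries passed: 101; those not divisible by 10: 101 − 10 = 91; dropped labels = 2 × 91 = 182.
Actual frame index = 182759 − 182 = 182577.

182577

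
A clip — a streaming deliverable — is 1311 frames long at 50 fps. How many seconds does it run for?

Running time = 1311 / (50) = 26.22 s.

26.22 seconds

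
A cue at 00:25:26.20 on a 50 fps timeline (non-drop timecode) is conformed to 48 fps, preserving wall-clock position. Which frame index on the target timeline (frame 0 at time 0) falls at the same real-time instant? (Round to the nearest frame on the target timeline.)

Source frame index: (0×3600 + 25×60 + 26) × 50 + 20 = 76320.
Real time: 76320 / (50) = 7632/5 s.
Target frame: (7632/5) × (48) = 366336/5 ≈ 73267.200 → 73267.

frame 73267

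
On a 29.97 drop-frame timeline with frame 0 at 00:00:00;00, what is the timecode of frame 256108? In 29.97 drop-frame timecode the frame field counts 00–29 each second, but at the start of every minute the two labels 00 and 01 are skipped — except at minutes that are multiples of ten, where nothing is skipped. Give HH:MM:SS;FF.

Ten DF minutes hold 17982 frames, so frame 256108 lies in block 14 (frames 251748–269729) with 4360 frames into that block.
The block's first minute is 1800 frames and the rest 1798 each; 4360 frames reaches minute 2, so 14 × 18 + 2 × 2 = 256 labels have been skipped so far.
Adding those back, label number 256108 + 256 = 256364 at 30 labels/s is 8545 s + 14 f = 2 h 22 min 25 s frame 14, i.e. 02:22:25;14.

02:22:25;14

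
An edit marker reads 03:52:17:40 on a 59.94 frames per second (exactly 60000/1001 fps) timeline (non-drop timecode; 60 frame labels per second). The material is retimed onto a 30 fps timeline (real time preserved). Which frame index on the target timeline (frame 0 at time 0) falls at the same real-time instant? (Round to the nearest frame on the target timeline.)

Source frame index: (3×3600 + 52×60 + 17) × 60 + 40 = 836260.
Real time: 836260 / (60000/1001) = 41854813/3000 s.
Target frame: (41854813/3000) × (30) = 41854813/100 ≈ 418548.130 → 418548.

frame 418548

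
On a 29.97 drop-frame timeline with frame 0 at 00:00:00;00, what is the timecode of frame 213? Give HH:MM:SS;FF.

Each 10-minute DF block holds 10 × 60 × 30 − 9 × 2 = 17982 frames. 213 ÷ 17982 → 0 full blocks, remainder 213.
Within the partial block the first minute is 1800 frames and each further minute 1798, so 0 further minute boundaries passed. Total skipped labels = 18 × 0 + 2 × 0 = 0.
Non-drop label index = 213 + 0 = 213; at 30 labels/s that is 00:00:07:03, i.e. DF 00:00:07;03.

00:00:07;03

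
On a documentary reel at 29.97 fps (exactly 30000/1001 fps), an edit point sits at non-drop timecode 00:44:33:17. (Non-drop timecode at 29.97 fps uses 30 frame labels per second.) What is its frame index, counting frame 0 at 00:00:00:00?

frame 80207

Total seconds to the label: (0 × 3600 + 44 × 60 + 33) = 2673.
Frame index = 2673 × 30 + 17 = 80207.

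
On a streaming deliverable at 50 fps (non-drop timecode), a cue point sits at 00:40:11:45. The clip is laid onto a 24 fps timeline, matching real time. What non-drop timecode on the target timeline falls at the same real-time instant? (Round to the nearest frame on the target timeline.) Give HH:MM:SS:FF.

Source frame index: (0×3600 + 40×60 + 11) × 50 + 45 = 120595.
Real time: 120595 / (50) = 24119/10 s.
Target frame: (24119/10) × (24) = 289428/5 ≈ 57885.600 → 57886.
At 24 labels/s: frame 57886 → 00:40:11:22.

00:40:11:22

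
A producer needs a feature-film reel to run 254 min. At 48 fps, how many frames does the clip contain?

254 min = 15240 s.
Frames = 15240 × 48 = 731520.

731520 frames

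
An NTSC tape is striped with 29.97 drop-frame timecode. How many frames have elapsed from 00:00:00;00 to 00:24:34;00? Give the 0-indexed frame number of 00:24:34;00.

Complete 10-minute blocks: 2, each 17982 frames → 35964.
Remaining 4 whole minutes in the current block: 1800 + 3 × 1798 = 7194 frames.
Within the current minute: 34 × 30 + 0 − 2 = 1018 (labels ;00/;01 skipped at this minute). Total = 35964 + 7194 + 1018 = 44176.

44176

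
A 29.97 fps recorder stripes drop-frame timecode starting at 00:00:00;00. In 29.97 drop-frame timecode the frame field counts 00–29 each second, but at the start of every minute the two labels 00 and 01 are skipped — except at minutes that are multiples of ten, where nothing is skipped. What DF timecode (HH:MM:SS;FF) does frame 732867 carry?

Each 10-minute DF block holds 10 × 60 × 30 − 9 × 2 = 17982 frames. 732867 ÷ 17982 → 40 full blocks, remainder 13587.
Within the partial block the first minute is 1800 frames and each further minute 1798, so 7 further minute boundaries passed. Total skipped labels = 18 × 40 + 2 × 7 = 734.
Non-drop label index = 732867 + 734 = 733601; at 30 labels/s that is 06:47:33:11, i.e. DF 06:47:33;11.

06:47:33;11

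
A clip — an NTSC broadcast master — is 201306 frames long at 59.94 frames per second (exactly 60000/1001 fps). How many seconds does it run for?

Running time = 201306 / (60000/1001) = 3358.4551 s.

3358.4551 seconds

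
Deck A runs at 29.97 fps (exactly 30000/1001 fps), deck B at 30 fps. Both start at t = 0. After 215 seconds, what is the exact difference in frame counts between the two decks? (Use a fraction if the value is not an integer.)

6450/1001 frames

A emits 30000/1001 × 215 = 6450000/1001 frames; B emits 30 × 215 = 6450.
Difference = 6450/1001 frames (≈ 6.4436); B is ahead of A.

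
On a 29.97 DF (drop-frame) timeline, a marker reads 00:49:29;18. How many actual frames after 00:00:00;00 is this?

Complete 10-minute blocks: 4, each 17982 frames → 71928.
Remaining 9 whole minutes in the current block: 1800 + 8 × 1798 = 16184 frames.
Within the current minute: 29 × 30 + 18 − 2 = 886 (labels ;00/;01 skipped at this minute). Total = 71928 + 16184 + 886 = 88998.

88998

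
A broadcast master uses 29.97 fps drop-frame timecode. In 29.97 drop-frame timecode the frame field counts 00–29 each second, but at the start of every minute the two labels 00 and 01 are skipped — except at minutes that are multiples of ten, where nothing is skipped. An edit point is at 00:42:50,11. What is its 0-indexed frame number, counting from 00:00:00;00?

77035

As if non-drop at 30 labels/s: (0 × 3600 + 42 × 60 + 50) × 30 + 11 = 77111.
Minute boundaries passed: 42; those not divisible by 10: 42 − 4 = 38; dropped labels = 2 × 38 = 76.
Actual frame index = 77111 − 76 = 77035.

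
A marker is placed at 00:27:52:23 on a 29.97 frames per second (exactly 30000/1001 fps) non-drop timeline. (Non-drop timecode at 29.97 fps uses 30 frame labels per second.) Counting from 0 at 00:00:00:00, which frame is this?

Total seconds to the label: (0 × 3600 + 27 × 60 + 52) = 1672.
Frame index = 1672 × 30 + 23 = 50183.

50183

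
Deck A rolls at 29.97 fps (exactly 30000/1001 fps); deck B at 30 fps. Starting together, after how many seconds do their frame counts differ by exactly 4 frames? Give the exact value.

The gap grows by |30 − 30000/1001| = 30/1001 frames per second.
Time for a 4-frame gap: 4 ÷ (30/1001) = 2002/15 s.

2002/15 seconds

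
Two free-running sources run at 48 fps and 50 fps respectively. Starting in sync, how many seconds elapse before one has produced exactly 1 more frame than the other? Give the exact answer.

0.5 seconds

The gap grows by |50 − 48| = 2 frames per second.
Time for a 1-frame gap: 1 ÷ (2) = 0.5 s.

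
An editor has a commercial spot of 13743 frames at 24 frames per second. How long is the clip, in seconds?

Running time = 13743 / (24) = 572.625 s.

572.625 seconds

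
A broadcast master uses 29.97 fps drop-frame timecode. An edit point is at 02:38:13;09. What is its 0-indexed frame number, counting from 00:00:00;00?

As if non-drop at 30 labels/s: (2 × 3600 + 38 × 60 + 13) × 30 + 9 = 284799.
Minute boundaries passed: 158; those not divisible by 10: 158 − 15 = 143; dropped labels = 2 × 143 = 286.
Actual frame index = 284799 − 286 = 284513.

284513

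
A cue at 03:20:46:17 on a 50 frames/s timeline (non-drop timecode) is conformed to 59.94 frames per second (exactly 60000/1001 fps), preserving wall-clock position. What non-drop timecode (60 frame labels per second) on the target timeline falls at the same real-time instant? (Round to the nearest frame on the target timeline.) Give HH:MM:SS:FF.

Source frame index: (3×3600 + 20×60 + 46) × 50 + 17 = 602317.
Real time: 602317 / (50) = 602317/50 s.
Target frame: (602317/50) × (60000/1001) = 722780400/1001 ≈ 722058.342 → 722058.
At 60 labels/s: frame 722058 → 03:20:34:18.

03:20:34:18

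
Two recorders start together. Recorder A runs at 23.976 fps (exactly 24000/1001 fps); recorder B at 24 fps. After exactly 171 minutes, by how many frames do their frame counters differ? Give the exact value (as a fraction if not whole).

171 min = 10260 s.
A emits 24000/1001 × 10260 = 246240000/1001 frames; B emits 24 × 10260 = 246240.
Difference = 246240/1001 frames (≈ 245.9940); B is ahead of A.

246240/1001 frames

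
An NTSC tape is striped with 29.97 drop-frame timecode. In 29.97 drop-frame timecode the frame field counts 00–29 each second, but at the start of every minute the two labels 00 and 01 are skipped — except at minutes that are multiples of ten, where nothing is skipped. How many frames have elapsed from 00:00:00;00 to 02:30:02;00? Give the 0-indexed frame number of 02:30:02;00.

269790

Complete 10-minute blocks: 15, each 17982 frames → 269730.
Remaining 0 whole minutes in the current block: 0 frames.
Within the current minute: 2 × 30 + 0 = 60. Total = 269730 + 0 + 60 = 269790.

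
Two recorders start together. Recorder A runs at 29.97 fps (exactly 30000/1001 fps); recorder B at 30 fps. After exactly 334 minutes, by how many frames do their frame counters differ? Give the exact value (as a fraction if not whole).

334 min = 20040 s.
A emits 30000/1001 × 20040 = 601200000/1001 frames; B emits 30 × 20040 = 601200.
Difference = 601200/1001 frames (≈ 600.5994); B is ahead of A.

601200/1001 frames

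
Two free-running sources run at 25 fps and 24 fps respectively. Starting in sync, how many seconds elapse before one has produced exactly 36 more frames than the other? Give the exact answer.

36 seconds

The gap grows by |24 − 25| = 1 frame per second.
Time for a 36-frame gap: 36 ÷ (1) = 36 s.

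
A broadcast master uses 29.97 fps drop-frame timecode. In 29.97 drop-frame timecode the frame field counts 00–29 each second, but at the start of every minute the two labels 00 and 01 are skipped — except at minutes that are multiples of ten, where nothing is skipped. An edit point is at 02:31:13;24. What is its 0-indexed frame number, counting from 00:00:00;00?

Complete 10-minute blocks: 15, each 17982 frames → 269730.
Remaining 1 whole minute in the current block: 1800 + 0 × 1798 = 1800 frames.
Within the current minute: 13 × 30 + 24 − 2 = 412 (labels ;00/;01 skipped at this minute). Total = 269730 + 1800 + 412 = 271942.

271942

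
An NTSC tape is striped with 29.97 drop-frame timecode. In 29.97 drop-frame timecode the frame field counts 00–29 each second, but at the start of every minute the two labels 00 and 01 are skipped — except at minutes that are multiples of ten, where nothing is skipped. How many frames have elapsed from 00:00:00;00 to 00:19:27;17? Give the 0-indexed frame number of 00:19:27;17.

As if non-drop at 30 labels/s: (0 × 3600 + 19 × 60 + 27) × 30 + 17 = 35027.
Minute boundaries passed: 19; those not divisible by 10: 19 − 1 = 18; dropped labels = 2 × 18 = 36.
Actual frame index = 35027 − 36 = 34991.

34991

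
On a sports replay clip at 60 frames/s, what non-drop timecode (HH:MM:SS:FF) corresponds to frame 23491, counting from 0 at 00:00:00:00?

00:06:31:31

23491 ÷ 60 = 391 full seconds, remainder 31 frames.
391 s = 0 h 6 min 31 s.
Timecode: 00:06:31:31.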